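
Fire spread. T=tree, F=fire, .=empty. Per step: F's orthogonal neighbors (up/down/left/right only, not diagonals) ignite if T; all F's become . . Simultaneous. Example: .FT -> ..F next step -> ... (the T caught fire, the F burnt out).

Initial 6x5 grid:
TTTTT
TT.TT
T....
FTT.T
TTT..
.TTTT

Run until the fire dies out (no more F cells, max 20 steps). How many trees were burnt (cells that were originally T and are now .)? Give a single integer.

Answer: 19

Derivation:
Step 1: +3 fires, +1 burnt (F count now 3)
Step 2: +3 fires, +3 burnt (F count now 3)
Step 3: +4 fires, +3 burnt (F count now 4)
Step 4: +2 fires, +4 burnt (F count now 2)
Step 5: +2 fires, +2 burnt (F count now 2)
Step 6: +2 fires, +2 burnt (F count now 2)
Step 7: +2 fires, +2 burnt (F count now 2)
Step 8: +1 fires, +2 burnt (F count now 1)
Step 9: +0 fires, +1 burnt (F count now 0)
Fire out after step 9
Initially T: 20, now '.': 29
Total burnt (originally-T cells now '.'): 19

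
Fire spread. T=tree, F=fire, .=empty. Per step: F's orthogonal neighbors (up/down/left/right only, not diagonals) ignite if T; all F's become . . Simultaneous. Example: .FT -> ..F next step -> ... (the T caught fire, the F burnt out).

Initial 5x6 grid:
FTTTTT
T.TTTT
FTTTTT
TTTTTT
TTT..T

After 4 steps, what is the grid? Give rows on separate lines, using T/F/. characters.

Step 1: 4 trees catch fire, 2 burn out
  .FTTTT
  F.TTTT
  .FTTTT
  FTTTTT
  TTT..T
Step 2: 4 trees catch fire, 4 burn out
  ..FTTT
  ..TTTT
  ..FTTT
  .FTTTT
  FTT..T
Step 3: 5 trees catch fire, 4 burn out
  ...FTT
  ..FTTT
  ...FTT
  ..FTTT
  .FT..T
Step 4: 5 trees catch fire, 5 burn out
  ....FT
  ...FTT
  ....FT
  ...FTT
  ..F..T

....FT
...FTT
....FT
...FTT
..F..T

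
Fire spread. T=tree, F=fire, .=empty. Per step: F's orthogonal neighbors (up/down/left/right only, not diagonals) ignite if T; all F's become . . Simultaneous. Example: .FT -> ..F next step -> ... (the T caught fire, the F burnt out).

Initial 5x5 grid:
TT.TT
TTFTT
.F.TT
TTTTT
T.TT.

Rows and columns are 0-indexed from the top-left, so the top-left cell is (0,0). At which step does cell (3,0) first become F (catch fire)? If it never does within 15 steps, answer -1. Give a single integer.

Step 1: cell (3,0)='T' (+3 fires, +2 burnt)
Step 2: cell (3,0)='F' (+7 fires, +3 burnt)
  -> target ignites at step 2
Step 3: cell (3,0)='.' (+6 fires, +7 burnt)
Step 4: cell (3,0)='.' (+2 fires, +6 burnt)
Step 5: cell (3,0)='.' (+0 fires, +2 burnt)
  fire out at step 5

2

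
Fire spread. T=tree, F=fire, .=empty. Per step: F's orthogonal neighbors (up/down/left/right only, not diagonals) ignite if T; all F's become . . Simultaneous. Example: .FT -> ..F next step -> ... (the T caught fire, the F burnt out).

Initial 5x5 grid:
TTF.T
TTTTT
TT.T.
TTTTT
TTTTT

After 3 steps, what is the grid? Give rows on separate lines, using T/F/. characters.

Step 1: 2 trees catch fire, 1 burn out
  TF..T
  TTFTT
  TT.T.
  TTTTT
  TTTTT
Step 2: 3 trees catch fire, 2 burn out
  F...T
  TF.FT
  TT.T.
  TTTTT
  TTTTT
Step 3: 4 trees catch fire, 3 burn out
  ....T
  F...F
  TF.F.
  TTTTT
  TTTTT

....T
F...F
TF.F.
TTTTT
TTTTT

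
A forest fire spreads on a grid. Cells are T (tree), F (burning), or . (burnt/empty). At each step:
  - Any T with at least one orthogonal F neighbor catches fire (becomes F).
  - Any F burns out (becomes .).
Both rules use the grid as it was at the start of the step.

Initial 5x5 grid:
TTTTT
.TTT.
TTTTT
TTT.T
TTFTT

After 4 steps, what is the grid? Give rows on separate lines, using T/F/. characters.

Step 1: 3 trees catch fire, 1 burn out
  TTTTT
  .TTT.
  TTTTT
  TTF.T
  TF.FT
Step 2: 4 trees catch fire, 3 burn out
  TTTTT
  .TTT.
  TTFTT
  TF..T
  F...F
Step 3: 5 trees catch fire, 4 burn out
  TTTTT
  .TFT.
  TF.FT
  F...F
  .....
Step 4: 5 trees catch fire, 5 burn out
  TTFTT
  .F.F.
  F...F
  .....
  .....

TTFTT
.F.F.
F...F
.....
.....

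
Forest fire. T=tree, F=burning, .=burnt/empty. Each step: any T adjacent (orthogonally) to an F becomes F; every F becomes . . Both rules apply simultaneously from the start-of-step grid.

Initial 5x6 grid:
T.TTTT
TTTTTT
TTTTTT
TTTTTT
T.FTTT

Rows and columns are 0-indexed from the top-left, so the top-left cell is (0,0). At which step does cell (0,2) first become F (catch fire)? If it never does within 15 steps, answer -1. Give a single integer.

Step 1: cell (0,2)='T' (+2 fires, +1 burnt)
Step 2: cell (0,2)='T' (+4 fires, +2 burnt)
Step 3: cell (0,2)='T' (+6 fires, +4 burnt)
Step 4: cell (0,2)='F' (+7 fires, +6 burnt)
  -> target ignites at step 4
Step 5: cell (0,2)='.' (+4 fires, +7 burnt)
Step 6: cell (0,2)='.' (+3 fires, +4 burnt)
Step 7: cell (0,2)='.' (+1 fires, +3 burnt)
Step 8: cell (0,2)='.' (+0 fires, +1 burnt)
  fire out at step 8

4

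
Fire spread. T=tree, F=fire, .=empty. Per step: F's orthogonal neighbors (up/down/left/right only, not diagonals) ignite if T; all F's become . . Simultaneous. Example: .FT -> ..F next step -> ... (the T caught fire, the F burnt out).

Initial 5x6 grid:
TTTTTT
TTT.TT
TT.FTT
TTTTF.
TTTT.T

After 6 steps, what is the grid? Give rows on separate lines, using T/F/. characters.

Step 1: 2 trees catch fire, 2 burn out
  TTTTTT
  TTT.TT
  TT..FT
  TTTF..
  TTTT.T
Step 2: 4 trees catch fire, 2 burn out
  TTTTTT
  TTT.FT
  TT...F
  TTF...
  TTTF.T
Step 3: 4 trees catch fire, 4 burn out
  TTTTFT
  TTT..F
  TT....
  TF....
  TTF..T
Step 4: 5 trees catch fire, 4 burn out
  TTTF.F
  TTT...
  TF....
  F.....
  TF...T
Step 5: 4 trees catch fire, 5 burn out
  TTF...
  TFT...
  F.....
  ......
  F....T
Step 6: 3 trees catch fire, 4 burn out
  TF....
  F.F...
  ......
  ......
  .....T

TF....
F.F...
......
......
.....T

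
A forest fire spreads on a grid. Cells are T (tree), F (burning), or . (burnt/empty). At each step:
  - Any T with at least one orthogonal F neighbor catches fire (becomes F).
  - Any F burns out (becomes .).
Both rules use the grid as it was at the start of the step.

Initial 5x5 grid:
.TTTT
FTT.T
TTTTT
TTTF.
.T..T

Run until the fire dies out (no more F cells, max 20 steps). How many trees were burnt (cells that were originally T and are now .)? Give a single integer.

Answer: 16

Derivation:
Step 1: +4 fires, +2 burnt (F count now 4)
Step 2: +7 fires, +4 burnt (F count now 7)
Step 3: +3 fires, +7 burnt (F count now 3)
Step 4: +2 fires, +3 burnt (F count now 2)
Step 5: +0 fires, +2 burnt (F count now 0)
Fire out after step 5
Initially T: 17, now '.': 24
Total burnt (originally-T cells now '.'): 16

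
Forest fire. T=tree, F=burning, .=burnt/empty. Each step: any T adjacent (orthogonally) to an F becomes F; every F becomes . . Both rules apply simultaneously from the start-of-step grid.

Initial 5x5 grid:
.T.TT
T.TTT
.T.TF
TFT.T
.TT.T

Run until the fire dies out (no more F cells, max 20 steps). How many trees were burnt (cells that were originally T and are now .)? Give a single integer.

Step 1: +7 fires, +2 burnt (F count now 7)
Step 2: +4 fires, +7 burnt (F count now 4)
Step 3: +2 fires, +4 burnt (F count now 2)
Step 4: +0 fires, +2 burnt (F count now 0)
Fire out after step 4
Initially T: 15, now '.': 23
Total burnt (originally-T cells now '.'): 13

Answer: 13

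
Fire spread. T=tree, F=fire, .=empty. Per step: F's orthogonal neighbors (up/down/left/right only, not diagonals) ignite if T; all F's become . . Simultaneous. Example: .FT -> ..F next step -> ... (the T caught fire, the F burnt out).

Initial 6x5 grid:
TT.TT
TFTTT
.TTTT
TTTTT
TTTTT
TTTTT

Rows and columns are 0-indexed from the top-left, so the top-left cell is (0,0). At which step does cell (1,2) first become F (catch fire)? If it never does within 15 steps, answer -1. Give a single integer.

Step 1: cell (1,2)='F' (+4 fires, +1 burnt)
  -> target ignites at step 1
Step 2: cell (1,2)='.' (+4 fires, +4 burnt)
Step 3: cell (1,2)='.' (+6 fires, +4 burnt)
Step 4: cell (1,2)='.' (+6 fires, +6 burnt)
Step 5: cell (1,2)='.' (+4 fires, +6 burnt)
Step 6: cell (1,2)='.' (+2 fires, +4 burnt)
Step 7: cell (1,2)='.' (+1 fires, +2 burnt)
Step 8: cell (1,2)='.' (+0 fires, +1 burnt)
  fire out at step 8

1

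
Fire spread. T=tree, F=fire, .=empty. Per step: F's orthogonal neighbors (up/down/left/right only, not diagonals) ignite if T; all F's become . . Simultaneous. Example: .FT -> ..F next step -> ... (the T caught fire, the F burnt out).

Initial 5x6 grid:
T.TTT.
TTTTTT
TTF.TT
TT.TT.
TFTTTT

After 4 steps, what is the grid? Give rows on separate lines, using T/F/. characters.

Step 1: 5 trees catch fire, 2 burn out
  T.TTT.
  TTFTTT
  TF..TT
  TF.TT.
  F.FTTT
Step 2: 6 trees catch fire, 5 burn out
  T.FTT.
  TF.FTT
  F...TT
  F..TT.
  ...FTT
Step 3: 5 trees catch fire, 6 burn out
  T..FT.
  F...FT
  ....TT
  ...FT.
  ....FT
Step 4: 6 trees catch fire, 5 burn out
  F...F.
  .....F
  ....FT
  ....F.
  .....F

F...F.
.....F
....FT
....F.
.....F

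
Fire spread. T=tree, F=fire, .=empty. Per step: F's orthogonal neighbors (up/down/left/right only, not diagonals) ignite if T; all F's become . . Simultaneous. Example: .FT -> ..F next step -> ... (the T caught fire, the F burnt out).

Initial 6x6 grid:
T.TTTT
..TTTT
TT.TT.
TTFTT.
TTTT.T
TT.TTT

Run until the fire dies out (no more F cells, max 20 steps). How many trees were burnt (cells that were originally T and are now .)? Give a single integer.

Answer: 26

Derivation:
Step 1: +3 fires, +1 burnt (F count now 3)
Step 2: +6 fires, +3 burnt (F count now 6)
Step 3: +6 fires, +6 burnt (F count now 6)
Step 4: +5 fires, +6 burnt (F count now 5)
Step 5: +4 fires, +5 burnt (F count now 4)
Step 6: +2 fires, +4 burnt (F count now 2)
Step 7: +0 fires, +2 burnt (F count now 0)
Fire out after step 7
Initially T: 27, now '.': 35
Total burnt (originally-T cells now '.'): 26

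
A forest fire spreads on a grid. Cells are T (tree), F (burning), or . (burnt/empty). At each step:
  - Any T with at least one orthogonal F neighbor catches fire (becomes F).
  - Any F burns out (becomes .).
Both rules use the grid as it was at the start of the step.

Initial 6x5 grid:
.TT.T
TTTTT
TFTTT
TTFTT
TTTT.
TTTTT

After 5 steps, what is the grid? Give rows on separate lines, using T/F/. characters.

Step 1: 6 trees catch fire, 2 burn out
  .TT.T
  TFTTT
  F.FTT
  TF.FT
  TTFT.
  TTTTT
Step 2: 9 trees catch fire, 6 burn out
  .FT.T
  F.FTT
  ...FT
  F...F
  TF.F.
  TTFTT
Step 3: 6 trees catch fire, 9 burn out
  ..F.T
  ...FT
  ....F
  .....
  F....
  TF.FT
Step 4: 3 trees catch fire, 6 burn out
  ....T
  ....F
  .....
  .....
  .....
  F...F
Step 5: 1 trees catch fire, 3 burn out
  ....F
  .....
  .....
  .....
  .....
  .....

....F
.....
.....
.....
.....
.....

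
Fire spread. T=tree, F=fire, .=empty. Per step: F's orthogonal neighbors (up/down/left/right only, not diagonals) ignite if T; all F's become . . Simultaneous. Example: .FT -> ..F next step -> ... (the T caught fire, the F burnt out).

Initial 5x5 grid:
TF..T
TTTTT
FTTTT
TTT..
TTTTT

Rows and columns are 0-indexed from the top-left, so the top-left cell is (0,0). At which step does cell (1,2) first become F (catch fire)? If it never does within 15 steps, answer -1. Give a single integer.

Step 1: cell (1,2)='T' (+5 fires, +2 burnt)
Step 2: cell (1,2)='F' (+4 fires, +5 burnt)
  -> target ignites at step 2
Step 3: cell (1,2)='.' (+4 fires, +4 burnt)
Step 4: cell (1,2)='.' (+3 fires, +4 burnt)
Step 5: cell (1,2)='.' (+2 fires, +3 burnt)
Step 6: cell (1,2)='.' (+1 fires, +2 burnt)
Step 7: cell (1,2)='.' (+0 fires, +1 burnt)
  fire out at step 7

2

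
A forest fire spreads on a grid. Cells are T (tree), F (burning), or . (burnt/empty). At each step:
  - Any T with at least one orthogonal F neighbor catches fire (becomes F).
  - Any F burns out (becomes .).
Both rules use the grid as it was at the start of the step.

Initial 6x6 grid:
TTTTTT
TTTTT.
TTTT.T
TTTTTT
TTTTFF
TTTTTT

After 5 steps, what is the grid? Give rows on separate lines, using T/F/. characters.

Step 1: 5 trees catch fire, 2 burn out
  TTTTTT
  TTTTT.
  TTTT.T
  TTTTFF
  TTTF..
  TTTTFF
Step 2: 4 trees catch fire, 5 burn out
  TTTTTT
  TTTTT.
  TTTT.F
  TTTF..
  TTF...
  TTTF..
Step 3: 4 trees catch fire, 4 burn out
  TTTTTT
  TTTTT.
  TTTF..
  TTF...
  TF....
  TTF...
Step 4: 5 trees catch fire, 4 burn out
  TTTTTT
  TTTFT.
  TTF...
  TF....
  F.....
  TF....
Step 5: 6 trees catch fire, 5 burn out
  TTTFTT
  TTF.F.
  TF....
  F.....
  ......
  F.....

TTTFTT
TTF.F.
TF....
F.....
......
F.....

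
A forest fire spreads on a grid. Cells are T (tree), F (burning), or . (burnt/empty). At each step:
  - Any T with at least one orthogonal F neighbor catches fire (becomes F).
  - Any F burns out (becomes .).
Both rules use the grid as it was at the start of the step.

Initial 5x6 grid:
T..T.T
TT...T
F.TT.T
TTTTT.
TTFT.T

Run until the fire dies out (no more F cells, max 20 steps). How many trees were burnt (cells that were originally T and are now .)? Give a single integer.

Answer: 13

Derivation:
Step 1: +5 fires, +2 burnt (F count now 5)
Step 2: +6 fires, +5 burnt (F count now 6)
Step 3: +2 fires, +6 burnt (F count now 2)
Step 4: +0 fires, +2 burnt (F count now 0)
Fire out after step 4
Initially T: 18, now '.': 25
Total burnt (originally-T cells now '.'): 13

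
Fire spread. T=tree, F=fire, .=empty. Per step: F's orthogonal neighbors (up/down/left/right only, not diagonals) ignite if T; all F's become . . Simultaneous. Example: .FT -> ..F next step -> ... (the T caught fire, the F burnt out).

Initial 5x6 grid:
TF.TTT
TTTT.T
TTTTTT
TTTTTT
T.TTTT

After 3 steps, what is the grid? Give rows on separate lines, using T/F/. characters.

Step 1: 2 trees catch fire, 1 burn out
  F..TTT
  TFTT.T
  TTTTTT
  TTTTTT
  T.TTTT
Step 2: 3 trees catch fire, 2 burn out
  ...TTT
  F.FT.T
  TFTTTT
  TTTTTT
  T.TTTT
Step 3: 4 trees catch fire, 3 burn out
  ...TTT
  ...F.T
  F.FTTT
  TFTTTT
  T.TTTT

...TTT
...F.T
F.FTTT
TFTTTT
T.TTTT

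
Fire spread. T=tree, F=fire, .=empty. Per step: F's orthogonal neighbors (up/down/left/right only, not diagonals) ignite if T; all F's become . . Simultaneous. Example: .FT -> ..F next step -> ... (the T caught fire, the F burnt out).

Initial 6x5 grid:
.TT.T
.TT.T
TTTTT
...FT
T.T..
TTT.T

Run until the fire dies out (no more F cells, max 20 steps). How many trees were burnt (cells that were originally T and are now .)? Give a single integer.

Answer: 12

Derivation:
Step 1: +2 fires, +1 burnt (F count now 2)
Step 2: +2 fires, +2 burnt (F count now 2)
Step 3: +3 fires, +2 burnt (F count now 3)
Step 4: +4 fires, +3 burnt (F count now 4)
Step 5: +1 fires, +4 burnt (F count now 1)
Step 6: +0 fires, +1 burnt (F count now 0)
Fire out after step 6
Initially T: 18, now '.': 24
Total burnt (originally-T cells now '.'): 12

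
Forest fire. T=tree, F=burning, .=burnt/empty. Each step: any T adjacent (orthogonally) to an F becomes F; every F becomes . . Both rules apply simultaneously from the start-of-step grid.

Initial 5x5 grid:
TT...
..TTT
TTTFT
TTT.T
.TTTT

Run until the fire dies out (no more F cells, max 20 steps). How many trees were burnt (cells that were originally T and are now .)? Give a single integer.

Answer: 15

Derivation:
Step 1: +3 fires, +1 burnt (F count now 3)
Step 2: +5 fires, +3 burnt (F count now 5)
Step 3: +4 fires, +5 burnt (F count now 4)
Step 4: +3 fires, +4 burnt (F count now 3)
Step 5: +0 fires, +3 burnt (F count now 0)
Fire out after step 5
Initially T: 17, now '.': 23
Total burnt (originally-T cells now '.'): 15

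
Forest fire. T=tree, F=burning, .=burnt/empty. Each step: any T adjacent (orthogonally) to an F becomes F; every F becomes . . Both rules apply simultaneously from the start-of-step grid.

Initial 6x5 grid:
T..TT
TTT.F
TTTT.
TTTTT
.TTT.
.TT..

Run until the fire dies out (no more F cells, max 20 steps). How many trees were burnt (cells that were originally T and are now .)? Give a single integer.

Answer: 2

Derivation:
Step 1: +1 fires, +1 burnt (F count now 1)
Step 2: +1 fires, +1 burnt (F count now 1)
Step 3: +0 fires, +1 burnt (F count now 0)
Fire out after step 3
Initially T: 20, now '.': 12
Total burnt (originally-T cells now '.'): 2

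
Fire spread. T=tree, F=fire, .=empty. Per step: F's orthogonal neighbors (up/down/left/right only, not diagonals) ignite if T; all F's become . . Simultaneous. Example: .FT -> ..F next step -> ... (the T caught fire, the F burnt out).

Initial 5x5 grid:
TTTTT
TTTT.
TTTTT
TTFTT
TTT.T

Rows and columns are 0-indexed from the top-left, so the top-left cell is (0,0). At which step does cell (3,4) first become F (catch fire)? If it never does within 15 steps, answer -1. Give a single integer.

Step 1: cell (3,4)='T' (+4 fires, +1 burnt)
Step 2: cell (3,4)='F' (+6 fires, +4 burnt)
  -> target ignites at step 2
Step 3: cell (3,4)='.' (+7 fires, +6 burnt)
Step 4: cell (3,4)='.' (+3 fires, +7 burnt)
Step 5: cell (3,4)='.' (+2 fires, +3 burnt)
Step 6: cell (3,4)='.' (+0 fires, +2 burnt)
  fire out at step 6

2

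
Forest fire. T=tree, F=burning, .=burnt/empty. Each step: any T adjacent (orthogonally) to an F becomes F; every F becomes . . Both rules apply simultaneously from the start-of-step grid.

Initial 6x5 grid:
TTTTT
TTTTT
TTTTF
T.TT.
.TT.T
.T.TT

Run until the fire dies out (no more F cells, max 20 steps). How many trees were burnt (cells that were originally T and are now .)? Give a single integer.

Step 1: +2 fires, +1 burnt (F count now 2)
Step 2: +4 fires, +2 burnt (F count now 4)
Step 3: +4 fires, +4 burnt (F count now 4)
Step 4: +4 fires, +4 burnt (F count now 4)
Step 5: +4 fires, +4 burnt (F count now 4)
Step 6: +2 fires, +4 burnt (F count now 2)
Step 7: +0 fires, +2 burnt (F count now 0)
Fire out after step 7
Initially T: 23, now '.': 27
Total burnt (originally-T cells now '.'): 20

Answer: 20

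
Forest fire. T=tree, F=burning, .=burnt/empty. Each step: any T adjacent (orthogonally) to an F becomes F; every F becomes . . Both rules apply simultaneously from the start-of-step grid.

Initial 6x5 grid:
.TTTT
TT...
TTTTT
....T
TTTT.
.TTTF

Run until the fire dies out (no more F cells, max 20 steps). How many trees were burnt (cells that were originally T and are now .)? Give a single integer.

Step 1: +1 fires, +1 burnt (F count now 1)
Step 2: +2 fires, +1 burnt (F count now 2)
Step 3: +2 fires, +2 burnt (F count now 2)
Step 4: +1 fires, +2 burnt (F count now 1)
Step 5: +1 fires, +1 burnt (F count now 1)
Step 6: +0 fires, +1 burnt (F count now 0)
Fire out after step 6
Initially T: 19, now '.': 18
Total burnt (originally-T cells now '.'): 7

Answer: 7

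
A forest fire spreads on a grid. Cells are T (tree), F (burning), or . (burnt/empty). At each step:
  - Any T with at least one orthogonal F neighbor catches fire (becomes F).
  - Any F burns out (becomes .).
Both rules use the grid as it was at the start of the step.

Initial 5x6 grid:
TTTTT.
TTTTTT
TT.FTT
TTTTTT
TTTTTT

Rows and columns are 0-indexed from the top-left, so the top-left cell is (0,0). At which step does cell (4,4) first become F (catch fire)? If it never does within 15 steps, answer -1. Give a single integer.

Step 1: cell (4,4)='T' (+3 fires, +1 burnt)
Step 2: cell (4,4)='T' (+7 fires, +3 burnt)
Step 3: cell (4,4)='F' (+8 fires, +7 burnt)
  -> target ignites at step 3
Step 4: cell (4,4)='.' (+6 fires, +8 burnt)
Step 5: cell (4,4)='.' (+3 fires, +6 burnt)
Step 6: cell (4,4)='.' (+0 fires, +3 burnt)
  fire out at step 6

3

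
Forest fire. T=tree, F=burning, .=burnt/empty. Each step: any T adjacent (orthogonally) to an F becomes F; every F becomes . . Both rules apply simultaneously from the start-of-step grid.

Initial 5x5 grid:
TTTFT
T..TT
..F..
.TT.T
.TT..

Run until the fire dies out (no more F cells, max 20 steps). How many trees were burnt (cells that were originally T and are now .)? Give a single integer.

Step 1: +4 fires, +2 burnt (F count now 4)
Step 2: +4 fires, +4 burnt (F count now 4)
Step 3: +2 fires, +4 burnt (F count now 2)
Step 4: +1 fires, +2 burnt (F count now 1)
Step 5: +0 fires, +1 burnt (F count now 0)
Fire out after step 5
Initially T: 12, now '.': 24
Total burnt (originally-T cells now '.'): 11

Answer: 11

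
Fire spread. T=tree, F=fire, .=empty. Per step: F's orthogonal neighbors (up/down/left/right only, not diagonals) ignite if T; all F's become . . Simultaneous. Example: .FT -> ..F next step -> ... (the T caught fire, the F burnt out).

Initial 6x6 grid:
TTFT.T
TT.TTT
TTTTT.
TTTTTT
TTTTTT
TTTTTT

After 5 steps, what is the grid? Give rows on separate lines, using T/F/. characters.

Step 1: 2 trees catch fire, 1 burn out
  TF.F.T
  TT.TTT
  TTTTT.
  TTTTTT
  TTTTTT
  TTTTTT
Step 2: 3 trees catch fire, 2 burn out
  F....T
  TF.FTT
  TTTTT.
  TTTTTT
  TTTTTT
  TTTTTT
Step 3: 4 trees catch fire, 3 burn out
  .....T
  F...FT
  TFTFT.
  TTTTTT
  TTTTTT
  TTTTTT
Step 4: 6 trees catch fire, 4 burn out
  .....T
  .....F
  F.F.F.
  TFTFTT
  TTTTTT
  TTTTTT
Step 5: 6 trees catch fire, 6 burn out
  .....F
  ......
  ......
  F.F.FT
  TFTFTT
  TTTTTT

.....F
......
......
F.F.FT
TFTFTT
TTTTTT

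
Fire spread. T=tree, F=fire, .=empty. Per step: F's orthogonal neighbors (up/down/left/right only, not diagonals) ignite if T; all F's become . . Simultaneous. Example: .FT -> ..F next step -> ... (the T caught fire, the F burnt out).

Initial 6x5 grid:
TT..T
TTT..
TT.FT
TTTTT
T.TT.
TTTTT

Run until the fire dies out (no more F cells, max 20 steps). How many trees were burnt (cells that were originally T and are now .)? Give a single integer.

Step 1: +2 fires, +1 burnt (F count now 2)
Step 2: +3 fires, +2 burnt (F count now 3)
Step 3: +3 fires, +3 burnt (F count now 3)
Step 4: +4 fires, +3 burnt (F count now 4)
Step 5: +4 fires, +4 burnt (F count now 4)
Step 6: +4 fires, +4 burnt (F count now 4)
Step 7: +1 fires, +4 burnt (F count now 1)
Step 8: +0 fires, +1 burnt (F count now 0)
Fire out after step 8
Initially T: 22, now '.': 29
Total burnt (originally-T cells now '.'): 21

Answer: 21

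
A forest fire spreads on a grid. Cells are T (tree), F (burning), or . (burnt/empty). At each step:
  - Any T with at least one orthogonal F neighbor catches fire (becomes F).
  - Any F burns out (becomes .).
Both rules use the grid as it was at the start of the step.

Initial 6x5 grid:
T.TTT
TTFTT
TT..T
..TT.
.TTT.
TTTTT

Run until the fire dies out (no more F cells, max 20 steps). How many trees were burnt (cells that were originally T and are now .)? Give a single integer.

Answer: 11

Derivation:
Step 1: +3 fires, +1 burnt (F count now 3)
Step 2: +4 fires, +3 burnt (F count now 4)
Step 3: +4 fires, +4 burnt (F count now 4)
Step 4: +0 fires, +4 burnt (F count now 0)
Fire out after step 4
Initially T: 21, now '.': 20
Total burnt (originally-T cells now '.'): 11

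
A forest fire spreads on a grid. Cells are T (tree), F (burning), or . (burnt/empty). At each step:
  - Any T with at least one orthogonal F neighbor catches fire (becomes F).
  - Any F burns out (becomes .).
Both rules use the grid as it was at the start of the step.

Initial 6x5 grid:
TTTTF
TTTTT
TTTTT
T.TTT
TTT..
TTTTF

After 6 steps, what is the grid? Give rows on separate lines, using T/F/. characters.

Step 1: 3 trees catch fire, 2 burn out
  TTTF.
  TTTTF
  TTTTT
  T.TTT
  TTT..
  TTTF.
Step 2: 4 trees catch fire, 3 burn out
  TTF..
  TTTF.
  TTTTF
  T.TTT
  TTT..
  TTF..
Step 3: 6 trees catch fire, 4 burn out
  TF...
  TTF..
  TTTF.
  T.TTF
  TTF..
  TF...
Step 4: 7 trees catch fire, 6 burn out
  F....
  TF...
  TTF..
  T.FF.
  TF...
  F....
Step 5: 3 trees catch fire, 7 burn out
  .....
  F....
  TF...
  T....
  F....
  .....
Step 6: 2 trees catch fire, 3 burn out
  .....
  .....
  F....
  F....
  .....
  .....

.....
.....
F....
F....
.....
.....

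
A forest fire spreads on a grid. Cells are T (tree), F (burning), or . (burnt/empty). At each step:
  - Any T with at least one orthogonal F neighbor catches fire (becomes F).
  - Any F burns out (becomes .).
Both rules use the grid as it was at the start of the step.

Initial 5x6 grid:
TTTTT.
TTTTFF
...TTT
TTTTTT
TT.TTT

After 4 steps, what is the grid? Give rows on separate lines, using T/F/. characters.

Step 1: 4 trees catch fire, 2 burn out
  TTTTF.
  TTTF..
  ...TFF
  TTTTTT
  TT.TTT
Step 2: 5 trees catch fire, 4 burn out
  TTTF..
  TTF...
  ...F..
  TTTTFF
  TT.TTT
Step 3: 5 trees catch fire, 5 burn out
  TTF...
  TF....
  ......
  TTTF..
  TT.TFF
Step 4: 4 trees catch fire, 5 burn out
  TF....
  F.....
  ......
  TTF...
  TT.F..

TF....
F.....
......
TTF...
TT.F..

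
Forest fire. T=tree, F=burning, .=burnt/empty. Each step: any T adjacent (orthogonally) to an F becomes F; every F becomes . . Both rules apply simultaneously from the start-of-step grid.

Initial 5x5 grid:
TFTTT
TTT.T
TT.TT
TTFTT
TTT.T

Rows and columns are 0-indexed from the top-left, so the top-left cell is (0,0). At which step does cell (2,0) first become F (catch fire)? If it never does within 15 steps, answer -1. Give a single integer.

Step 1: cell (2,0)='T' (+6 fires, +2 burnt)
Step 2: cell (2,0)='T' (+8 fires, +6 burnt)
Step 3: cell (2,0)='F' (+5 fires, +8 burnt)
  -> target ignites at step 3
Step 4: cell (2,0)='.' (+1 fires, +5 burnt)
Step 5: cell (2,0)='.' (+0 fires, +1 burnt)
  fire out at step 5

3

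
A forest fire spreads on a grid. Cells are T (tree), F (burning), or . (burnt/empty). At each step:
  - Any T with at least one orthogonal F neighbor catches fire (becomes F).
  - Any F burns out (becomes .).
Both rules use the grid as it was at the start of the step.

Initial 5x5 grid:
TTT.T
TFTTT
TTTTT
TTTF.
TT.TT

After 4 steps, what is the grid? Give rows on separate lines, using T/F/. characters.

Step 1: 7 trees catch fire, 2 burn out
  TFT.T
  F.FTT
  TFTFT
  TTF..
  TT.FT
Step 2: 8 trees catch fire, 7 burn out
  F.F.T
  ...FT
  F.F.F
  TF...
  TT..F
Step 3: 3 trees catch fire, 8 burn out
  ....T
  ....F
  .....
  F....
  TF...
Step 4: 2 trees catch fire, 3 burn out
  ....F
  .....
  .....
  .....
  F....

....F
.....
.....
.....
F....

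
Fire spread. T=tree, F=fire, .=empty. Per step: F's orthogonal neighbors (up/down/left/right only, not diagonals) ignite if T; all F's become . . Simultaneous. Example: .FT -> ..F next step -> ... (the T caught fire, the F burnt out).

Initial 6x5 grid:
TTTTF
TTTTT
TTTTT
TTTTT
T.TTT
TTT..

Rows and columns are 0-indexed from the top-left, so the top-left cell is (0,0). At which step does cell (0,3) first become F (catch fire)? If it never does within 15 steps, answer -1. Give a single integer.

Step 1: cell (0,3)='F' (+2 fires, +1 burnt)
  -> target ignites at step 1
Step 2: cell (0,3)='.' (+3 fires, +2 burnt)
Step 3: cell (0,3)='.' (+4 fires, +3 burnt)
Step 4: cell (0,3)='.' (+5 fires, +4 burnt)
Step 5: cell (0,3)='.' (+4 fires, +5 burnt)
Step 6: cell (0,3)='.' (+3 fires, +4 burnt)
Step 7: cell (0,3)='.' (+2 fires, +3 burnt)
Step 8: cell (0,3)='.' (+2 fires, +2 burnt)
Step 9: cell (0,3)='.' (+1 fires, +2 burnt)
Step 10: cell (0,3)='.' (+0 fires, +1 burnt)
  fire out at step 10

1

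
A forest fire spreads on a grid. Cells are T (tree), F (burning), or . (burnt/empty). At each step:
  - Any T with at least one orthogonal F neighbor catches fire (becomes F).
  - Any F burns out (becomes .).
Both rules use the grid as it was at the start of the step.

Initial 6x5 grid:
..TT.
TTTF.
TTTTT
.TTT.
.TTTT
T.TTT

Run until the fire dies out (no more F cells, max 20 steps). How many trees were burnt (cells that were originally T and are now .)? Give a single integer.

Step 1: +3 fires, +1 burnt (F count now 3)
Step 2: +5 fires, +3 burnt (F count now 5)
Step 3: +4 fires, +5 burnt (F count now 4)
Step 4: +5 fires, +4 burnt (F count now 5)
Step 5: +3 fires, +5 burnt (F count now 3)
Step 6: +0 fires, +3 burnt (F count now 0)
Fire out after step 6
Initially T: 21, now '.': 29
Total burnt (originally-T cells now '.'): 20

Answer: 20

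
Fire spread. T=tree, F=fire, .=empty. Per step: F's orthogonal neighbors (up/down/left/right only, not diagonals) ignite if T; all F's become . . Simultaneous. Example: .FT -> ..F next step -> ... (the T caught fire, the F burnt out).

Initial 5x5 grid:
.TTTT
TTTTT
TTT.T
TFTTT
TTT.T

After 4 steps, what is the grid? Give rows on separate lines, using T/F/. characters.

Step 1: 4 trees catch fire, 1 burn out
  .TTTT
  TTTTT
  TFT.T
  F.FTT
  TFT.T
Step 2: 6 trees catch fire, 4 burn out
  .TTTT
  TFTTT
  F.F.T
  ...FT
  F.F.T
Step 3: 4 trees catch fire, 6 burn out
  .FTTT
  F.FTT
  ....T
  ....F
  ....T
Step 4: 4 trees catch fire, 4 burn out
  ..FTT
  ...FT
  ....F
  .....
  ....F

..FTT
...FT
....F
.....
....F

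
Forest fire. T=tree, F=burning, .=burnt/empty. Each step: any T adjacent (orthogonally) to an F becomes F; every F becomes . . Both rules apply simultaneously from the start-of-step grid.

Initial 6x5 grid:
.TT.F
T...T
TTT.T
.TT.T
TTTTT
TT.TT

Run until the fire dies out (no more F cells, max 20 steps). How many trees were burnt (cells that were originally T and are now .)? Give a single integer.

Step 1: +1 fires, +1 burnt (F count now 1)
Step 2: +1 fires, +1 burnt (F count now 1)
Step 3: +1 fires, +1 burnt (F count now 1)
Step 4: +1 fires, +1 burnt (F count now 1)
Step 5: +2 fires, +1 burnt (F count now 2)
Step 6: +2 fires, +2 burnt (F count now 2)
Step 7: +2 fires, +2 burnt (F count now 2)
Step 8: +4 fires, +2 burnt (F count now 4)
Step 9: +2 fires, +4 burnt (F count now 2)
Step 10: +1 fires, +2 burnt (F count now 1)
Step 11: +1 fires, +1 burnt (F count now 1)
Step 12: +0 fires, +1 burnt (F count now 0)
Fire out after step 12
Initially T: 20, now '.': 28
Total burnt (originally-T cells now '.'): 18

Answer: 18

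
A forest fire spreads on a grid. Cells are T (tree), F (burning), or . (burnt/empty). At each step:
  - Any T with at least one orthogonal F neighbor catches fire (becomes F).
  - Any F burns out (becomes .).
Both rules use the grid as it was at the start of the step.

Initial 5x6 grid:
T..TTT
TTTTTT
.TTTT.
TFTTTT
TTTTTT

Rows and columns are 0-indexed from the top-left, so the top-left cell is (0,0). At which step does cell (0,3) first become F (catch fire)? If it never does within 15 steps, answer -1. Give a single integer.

Step 1: cell (0,3)='T' (+4 fires, +1 burnt)
Step 2: cell (0,3)='T' (+5 fires, +4 burnt)
Step 3: cell (0,3)='T' (+5 fires, +5 burnt)
Step 4: cell (0,3)='T' (+5 fires, +5 burnt)
Step 5: cell (0,3)='F' (+3 fires, +5 burnt)
  -> target ignites at step 5
Step 6: cell (0,3)='.' (+2 fires, +3 burnt)
Step 7: cell (0,3)='.' (+1 fires, +2 burnt)
Step 8: cell (0,3)='.' (+0 fires, +1 burnt)
  fire out at step 8

5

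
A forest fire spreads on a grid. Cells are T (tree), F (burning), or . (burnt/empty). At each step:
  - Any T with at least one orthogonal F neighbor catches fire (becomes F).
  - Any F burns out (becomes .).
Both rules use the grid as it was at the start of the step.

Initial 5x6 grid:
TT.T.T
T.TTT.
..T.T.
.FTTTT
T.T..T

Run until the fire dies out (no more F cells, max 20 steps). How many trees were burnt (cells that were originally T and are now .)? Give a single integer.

Answer: 12

Derivation:
Step 1: +1 fires, +1 burnt (F count now 1)
Step 2: +3 fires, +1 burnt (F count now 3)
Step 3: +2 fires, +3 burnt (F count now 2)
Step 4: +3 fires, +2 burnt (F count now 3)
Step 5: +3 fires, +3 burnt (F count now 3)
Step 6: +0 fires, +3 burnt (F count now 0)
Fire out after step 6
Initially T: 17, now '.': 25
Total burnt (originally-T cells now '.'): 12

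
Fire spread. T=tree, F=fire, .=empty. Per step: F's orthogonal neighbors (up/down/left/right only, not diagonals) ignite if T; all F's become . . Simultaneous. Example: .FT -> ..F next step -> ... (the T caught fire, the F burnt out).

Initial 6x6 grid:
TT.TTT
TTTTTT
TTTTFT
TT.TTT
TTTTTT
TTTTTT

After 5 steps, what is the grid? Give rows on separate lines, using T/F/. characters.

Step 1: 4 trees catch fire, 1 burn out
  TT.TTT
  TTTTFT
  TTTF.F
  TT.TFT
  TTTTTT
  TTTTTT
Step 2: 7 trees catch fire, 4 burn out
  TT.TFT
  TTTF.F
  TTF...
  TT.F.F
  TTTTFT
  TTTTTT
Step 3: 7 trees catch fire, 7 burn out
  TT.F.F
  TTF...
  TF....
  TT....
  TTTF.F
  TTTTFT
Step 4: 6 trees catch fire, 7 burn out
  TT....
  TF....
  F.....
  TF....
  TTF...
  TTTF.F
Step 5: 5 trees catch fire, 6 burn out
  TF....
  F.....
  ......
  F.....
  TF....
  TTF...

TF....
F.....
......
F.....
TF....
TTF...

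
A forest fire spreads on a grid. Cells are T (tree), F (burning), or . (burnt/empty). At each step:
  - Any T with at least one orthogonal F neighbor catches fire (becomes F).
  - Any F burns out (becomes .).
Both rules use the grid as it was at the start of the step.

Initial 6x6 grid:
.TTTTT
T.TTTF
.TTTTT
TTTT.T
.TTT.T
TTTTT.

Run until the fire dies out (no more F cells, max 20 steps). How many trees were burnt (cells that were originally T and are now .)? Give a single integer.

Answer: 27

Derivation:
Step 1: +3 fires, +1 burnt (F count now 3)
Step 2: +4 fires, +3 burnt (F count now 4)
Step 3: +4 fires, +4 burnt (F count now 4)
Step 4: +3 fires, +4 burnt (F count now 3)
Step 5: +4 fires, +3 burnt (F count now 4)
Step 6: +3 fires, +4 burnt (F count now 3)
Step 7: +4 fires, +3 burnt (F count now 4)
Step 8: +1 fires, +4 burnt (F count now 1)
Step 9: +1 fires, +1 burnt (F count now 1)
Step 10: +0 fires, +1 burnt (F count now 0)
Fire out after step 10
Initially T: 28, now '.': 35
Total burnt (originally-T cells now '.'): 27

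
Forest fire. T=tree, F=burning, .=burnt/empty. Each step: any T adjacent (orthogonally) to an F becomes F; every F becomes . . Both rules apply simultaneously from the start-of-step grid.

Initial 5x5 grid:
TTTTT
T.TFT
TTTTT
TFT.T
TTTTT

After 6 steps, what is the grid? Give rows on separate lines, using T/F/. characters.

Step 1: 8 trees catch fire, 2 burn out
  TTTFT
  T.F.F
  TFTFT
  F.F.T
  TFTTT
Step 2: 7 trees catch fire, 8 burn out
  TTF.F
  T....
  F.F.F
  ....T
  F.FTT
Step 3: 4 trees catch fire, 7 burn out
  TF...
  F....
  .....
  ....F
  ...FT
Step 4: 2 trees catch fire, 4 burn out
  F....
  .....
  .....
  .....
  ....F
Step 5: 0 trees catch fire, 2 burn out
  .....
  .....
  .....
  .....
  .....
Step 6: 0 trees catch fire, 0 burn out
  .....
  .....
  .....
  .....
  .....

.....
.....
.....
.....
.....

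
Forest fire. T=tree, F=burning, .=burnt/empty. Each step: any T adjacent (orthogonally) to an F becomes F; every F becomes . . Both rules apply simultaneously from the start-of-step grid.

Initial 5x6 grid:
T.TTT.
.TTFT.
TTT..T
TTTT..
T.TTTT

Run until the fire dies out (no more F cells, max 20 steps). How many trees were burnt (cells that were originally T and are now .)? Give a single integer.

Step 1: +3 fires, +1 burnt (F count now 3)
Step 2: +4 fires, +3 burnt (F count now 4)
Step 3: +2 fires, +4 burnt (F count now 2)
Step 4: +4 fires, +2 burnt (F count now 4)
Step 5: +2 fires, +4 burnt (F count now 2)
Step 6: +2 fires, +2 burnt (F count now 2)
Step 7: +1 fires, +2 burnt (F count now 1)
Step 8: +0 fires, +1 burnt (F count now 0)
Fire out after step 8
Initially T: 20, now '.': 28
Total burnt (originally-T cells now '.'): 18

Answer: 18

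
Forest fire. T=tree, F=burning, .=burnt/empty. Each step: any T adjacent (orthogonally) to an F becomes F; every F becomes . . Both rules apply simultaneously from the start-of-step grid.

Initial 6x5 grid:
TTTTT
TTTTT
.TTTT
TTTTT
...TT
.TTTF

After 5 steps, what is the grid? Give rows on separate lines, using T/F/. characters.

Step 1: 2 trees catch fire, 1 burn out
  TTTTT
  TTTTT
  .TTTT
  TTTTT
  ...TF
  .TTF.
Step 2: 3 trees catch fire, 2 burn out
  TTTTT
  TTTTT
  .TTTT
  TTTTF
  ...F.
  .TF..
Step 3: 3 trees catch fire, 3 burn out
  TTTTT
  TTTTT
  .TTTF
  TTTF.
  .....
  .F...
Step 4: 3 trees catch fire, 3 burn out
  TTTTT
  TTTTF
  .TTF.
  TTF..
  .....
  .....
Step 5: 4 trees catch fire, 3 burn out
  TTTTF
  TTTF.
  .TF..
  TF...
  .....
  .....

TTTTF
TTTF.
.TF..
TF...
.....
.....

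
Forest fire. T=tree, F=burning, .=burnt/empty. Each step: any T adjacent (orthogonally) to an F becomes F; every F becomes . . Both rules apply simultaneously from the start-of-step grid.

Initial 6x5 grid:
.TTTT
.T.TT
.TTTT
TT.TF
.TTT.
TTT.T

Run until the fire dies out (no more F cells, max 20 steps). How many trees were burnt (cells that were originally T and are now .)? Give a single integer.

Answer: 20

Derivation:
Step 1: +2 fires, +1 burnt (F count now 2)
Step 2: +3 fires, +2 burnt (F count now 3)
Step 3: +4 fires, +3 burnt (F count now 4)
Step 4: +4 fires, +4 burnt (F count now 4)
Step 5: +4 fires, +4 burnt (F count now 4)
Step 6: +3 fires, +4 burnt (F count now 3)
Step 7: +0 fires, +3 burnt (F count now 0)
Fire out after step 7
Initially T: 21, now '.': 29
Total burnt (originally-T cells now '.'): 20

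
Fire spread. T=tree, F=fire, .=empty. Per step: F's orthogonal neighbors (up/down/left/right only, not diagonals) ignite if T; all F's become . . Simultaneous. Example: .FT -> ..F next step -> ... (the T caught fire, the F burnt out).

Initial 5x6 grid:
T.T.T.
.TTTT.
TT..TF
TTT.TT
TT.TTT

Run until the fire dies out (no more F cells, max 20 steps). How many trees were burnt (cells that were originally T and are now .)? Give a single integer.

Answer: 19

Derivation:
Step 1: +2 fires, +1 burnt (F count now 2)
Step 2: +3 fires, +2 burnt (F count now 3)
Step 3: +3 fires, +3 burnt (F count now 3)
Step 4: +2 fires, +3 burnt (F count now 2)
Step 5: +2 fires, +2 burnt (F count now 2)
Step 6: +1 fires, +2 burnt (F count now 1)
Step 7: +2 fires, +1 burnt (F count now 2)
Step 8: +3 fires, +2 burnt (F count now 3)
Step 9: +1 fires, +3 burnt (F count now 1)
Step 10: +0 fires, +1 burnt (F count now 0)
Fire out after step 10
Initially T: 20, now '.': 29
Total burnt (originally-T cells now '.'): 19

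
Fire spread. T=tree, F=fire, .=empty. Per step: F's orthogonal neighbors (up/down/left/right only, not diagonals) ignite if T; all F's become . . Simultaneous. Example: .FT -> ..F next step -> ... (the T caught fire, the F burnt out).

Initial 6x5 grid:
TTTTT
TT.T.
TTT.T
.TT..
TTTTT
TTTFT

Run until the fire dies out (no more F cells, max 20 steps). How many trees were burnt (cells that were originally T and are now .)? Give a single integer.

Step 1: +3 fires, +1 burnt (F count now 3)
Step 2: +3 fires, +3 burnt (F count now 3)
Step 3: +3 fires, +3 burnt (F count now 3)
Step 4: +3 fires, +3 burnt (F count now 3)
Step 5: +1 fires, +3 burnt (F count now 1)
Step 6: +2 fires, +1 burnt (F count now 2)
Step 7: +2 fires, +2 burnt (F count now 2)
Step 8: +2 fires, +2 burnt (F count now 2)
Step 9: +1 fires, +2 burnt (F count now 1)
Step 10: +2 fires, +1 burnt (F count now 2)
Step 11: +0 fires, +2 burnt (F count now 0)
Fire out after step 11
Initially T: 23, now '.': 29
Total burnt (originally-T cells now '.'): 22

Answer: 22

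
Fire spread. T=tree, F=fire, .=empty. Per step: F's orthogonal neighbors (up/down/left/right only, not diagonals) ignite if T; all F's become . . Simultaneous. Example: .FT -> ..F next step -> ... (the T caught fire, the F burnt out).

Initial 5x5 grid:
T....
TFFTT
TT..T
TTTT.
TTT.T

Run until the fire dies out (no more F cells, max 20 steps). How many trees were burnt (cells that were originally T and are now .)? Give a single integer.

Step 1: +3 fires, +2 burnt (F count now 3)
Step 2: +4 fires, +3 burnt (F count now 4)
Step 3: +4 fires, +4 burnt (F count now 4)
Step 4: +3 fires, +4 burnt (F count now 3)
Step 5: +0 fires, +3 burnt (F count now 0)
Fire out after step 5
Initially T: 15, now '.': 24
Total burnt (originally-T cells now '.'): 14

Answer: 14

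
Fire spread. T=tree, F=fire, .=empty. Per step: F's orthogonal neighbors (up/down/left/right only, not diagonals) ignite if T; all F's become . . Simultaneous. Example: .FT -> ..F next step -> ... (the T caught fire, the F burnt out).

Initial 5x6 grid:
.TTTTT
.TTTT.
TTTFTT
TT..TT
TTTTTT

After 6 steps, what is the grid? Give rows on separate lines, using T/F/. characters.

Step 1: 3 trees catch fire, 1 burn out
  .TTTTT
  .TTFT.
  TTF.FT
  TT..TT
  TTTTTT
Step 2: 6 trees catch fire, 3 burn out
  .TTFTT
  .TF.F.
  TF...F
  TT..FT
  TTTTTT
Step 3: 7 trees catch fire, 6 burn out
  .TF.FT
  .F....
  F.....
  TF...F
  TTTTFT
Step 4: 6 trees catch fire, 7 burn out
  .F...F
  ......
  ......
  F.....
  TFTF.F
Step 5: 2 trees catch fire, 6 burn out
  ......
  ......
  ......
  ......
  F.F...
Step 6: 0 trees catch fire, 2 burn out
  ......
  ......
  ......
  ......
  ......

......
......
......
......
......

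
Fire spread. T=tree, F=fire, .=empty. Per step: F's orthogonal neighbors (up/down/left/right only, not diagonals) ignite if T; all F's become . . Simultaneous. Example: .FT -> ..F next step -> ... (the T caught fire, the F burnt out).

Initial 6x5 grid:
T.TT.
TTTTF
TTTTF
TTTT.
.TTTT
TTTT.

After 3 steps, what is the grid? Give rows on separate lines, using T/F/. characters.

Step 1: 2 trees catch fire, 2 burn out
  T.TT.
  TTTF.
  TTTF.
  TTTT.
  .TTTT
  TTTT.
Step 2: 4 trees catch fire, 2 burn out
  T.TF.
  TTF..
  TTF..
  TTTF.
  .TTTT
  TTTT.
Step 3: 5 trees catch fire, 4 burn out
  T.F..
  TF...
  TF...
  TTF..
  .TTFT
  TTTT.

T.F..
TF...
TF...
TTF..
.TTFT
TTTT.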